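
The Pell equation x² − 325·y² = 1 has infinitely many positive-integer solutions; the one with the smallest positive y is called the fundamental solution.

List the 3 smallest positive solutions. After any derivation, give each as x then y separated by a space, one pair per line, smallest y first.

649 36
842401 46728
1093435849 60652908

d=325: √d = [18; 36] (ℓ=1, odd), read p_1/q_1
k=0  a_k=18  p_k/q_k = 18/1
k=1  a_k=36  p_k/q_k = 649/36
→ (649, 36).  Check: 649²=421201, 325·36²=421200, difference 1.
k=2:  x_2 = 649·649+325·36·36 = 842401,  y_2 = 649·36+36·649 = 46728
k=3:  x_3 = 649·842401+325·36·46728 = 1093435849,  y_3 = 649·46728+36·842401 = 60652908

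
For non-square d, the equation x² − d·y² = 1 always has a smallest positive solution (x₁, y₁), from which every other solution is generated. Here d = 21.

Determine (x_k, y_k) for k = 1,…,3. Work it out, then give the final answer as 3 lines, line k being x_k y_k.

√21 → a₀=4, period (1,1,2,1,1,8); ℓ=6 even so k=5
k=0  a_k=4  p_k/q_k = 4/1
k=1  a_k=1  p_k/q_k = 5/1
k=2  a_k=1  p_k/q_k = 9/2
k=3  a_k=2  p_k/q_k = 23/5
k=4  a_k=1  p_k/q_k = 32/7
k=5  a_k=1  p_k/q_k = 55/12
(x₁, y₁) = (55, 12);  55² − 21·12² = 1 ✓
k=2:  x_2 = 55·55+21·12·12 = 6049,  y_2 = 55·12+12·55 = 1320
k=3:  x_3 = 55·6049+21·12·1320 = 665335,  y_3 = 55·1320+12·6049 = 145188

55 12
6049 1320
665335 145188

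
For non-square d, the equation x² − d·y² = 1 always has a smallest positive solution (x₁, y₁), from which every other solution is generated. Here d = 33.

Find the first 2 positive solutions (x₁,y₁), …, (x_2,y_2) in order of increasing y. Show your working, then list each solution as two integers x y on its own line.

23 4
1057 184

√33 = [5; 1,2,1,10, …], period ℓ=4 (even) → k=3
k=0  a_k=5  p_k/q_k = 5/1
k=1  a_k=1  p_k/q_k = 6/1
k=2  a_k=2  p_k/q_k = 17/3
k=3  a_k=1  p_k/q_k = 23/4
(x₁, y₁) = (23, 4);  23² − 33·4² = 1 ✓
n=2: (23,4)∘(23,4) = (23·23+33·4·4, 23·4+4·23) = (1057,184)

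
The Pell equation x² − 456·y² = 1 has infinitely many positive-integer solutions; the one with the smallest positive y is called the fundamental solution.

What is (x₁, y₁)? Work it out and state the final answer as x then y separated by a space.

[21; 2,1,4,1,2,42] for √456; ℓ=6 ⇒ convergent index 5
a_0=21:  p_0=21·1+0=21,  q_0=21·0+1=1
a_1=2:  p_1=2·21+1=43,  q_1=2·1+0=2
a_2=1:  p_2=1·43+21=64,  q_2=1·2+1=3
a_3=4:  p_3=4·64+43=299,  q_3=4·3+2=14
a_4=1:  p_4=1·299+64=363,  q_4=1·14+3=17
a_5=2:  p_5=2·363+299=1025,  q_5=2·17+14=48
→ (1025, 48).  Check: 1025²=1050625, 456·48²=1050624, difference 1.

1025 48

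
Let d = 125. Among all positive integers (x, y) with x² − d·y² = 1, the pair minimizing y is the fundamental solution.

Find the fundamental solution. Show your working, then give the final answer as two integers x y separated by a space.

930249 83204

[11; 5,1,1,5,22] for √125; ℓ=5 ⇒ convergent index 9
a_0=11:  p_0=11·1+0=11,  q_0=11·0+1=1
a_1=5:  p_1=5·11+1=56,  q_1=5·1+0=5
a_2=1:  p_2=1·56+11=67,  q_2=1·5+1=6
a_3=1:  p_3=1·67+56=123,  q_3=1·6+5=11
…
a_5=22:  p_5=22·682+123=15127,  q_5=22·61+11=1353
a_6=5:  p_6=5·15127+682=76317,  q_6=5·1353+61=6826
…
a_8=1:  p_8=1·91444+76317=167761,  q_8=1·8179+6826=15005
a_9=5:  p_9=5·167761+91444=930249,  q_9=5·15005+8179=83204
fundamental: x₁=930249, y₁=83204  (since 865363202001 − 125·6922905616 = 1)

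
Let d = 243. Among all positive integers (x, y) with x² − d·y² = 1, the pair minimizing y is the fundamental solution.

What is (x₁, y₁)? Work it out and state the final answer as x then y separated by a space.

√243 = [15; 1,1,2,3,15,3,2,1,1,30, …], period ℓ=10 (even) → k=9
step 0: (15, 1)  from 15·(1,0) + (0,1)
step 1: (16, 1)  from 1·(15,1) + (1,0)
…
step 3: (78, 5)  from 2·(31,2) + (16,1)
step 4: (265, 17)  from 3·(78,5) + (31,2)
…
step 6: (12424, 797)  from 3·(4053,260) + (265,17)
…
step 8: (41325, 2651)  from 1·(28901,1854) + (12424,797)
step 9: (70226, 4505)  from 1·(41325,2651) + (28901,1854)
→ (70226, 4505).  Check: 70226²=4931691076, 243·4505²=4931691075, difference 1.

70226 4505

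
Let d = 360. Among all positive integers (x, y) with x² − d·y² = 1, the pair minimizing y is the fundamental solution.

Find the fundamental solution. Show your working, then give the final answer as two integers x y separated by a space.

[18; 1,36] for √360; ℓ=2 ⇒ convergent index 1
i=0: a=18 ⇒ p=18, q=1
i=1: a=1 ⇒ p=19, q=1
→ (19, 1).  Check: 19²=361, 360·1²=360, difference 1.

19 1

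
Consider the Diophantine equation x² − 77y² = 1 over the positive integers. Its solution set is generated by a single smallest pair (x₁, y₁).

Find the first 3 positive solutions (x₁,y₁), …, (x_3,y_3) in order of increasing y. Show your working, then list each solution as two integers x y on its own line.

351 40
246401 28080
172973151 19712120

√77 = [8; 1,3,2,3,1,16, …], period ℓ=6 (even) → k=5
step 0: (8, 1)  from 8·(1,0) + (0,1)
…
step 3: (79, 9)  from 2·(35,4) + (9,1)
step 4: (272, 31)  from 3·(79,9) + (35,4)
step 5: (351, 40)  from 1·(272,31) + (79,9)
fundamental: x₁=351, y₁=40  (since 123201 − 77·1600 = 1)
(351+40√77)^2 = 246401 + 28080√77
(351+40√77)^3 = 172973151 + 19712120√77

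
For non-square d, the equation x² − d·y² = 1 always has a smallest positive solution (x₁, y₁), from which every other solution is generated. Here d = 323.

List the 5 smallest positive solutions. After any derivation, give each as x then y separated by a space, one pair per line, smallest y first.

d=323: √d = [17; 1,34] (ℓ=2, even), read p_1/q_1
i=0: a=17 ⇒ p=17, q=1
i=1: a=1 ⇒ p=18, q=1
fundamental: x₁=18, y₁=1  (since 324 − 323·1 = 1)
(18+1√323)^2 = 647 + 36√323
(18+1√323)^3 = 23274 + 1295√323
(18+1√323)^4 = 837217 + 46584√323
(18+1√323)^5 = 30116538 + 1675729√323

18 1
647 36
23274 1295
837217 46584
30116538 1675729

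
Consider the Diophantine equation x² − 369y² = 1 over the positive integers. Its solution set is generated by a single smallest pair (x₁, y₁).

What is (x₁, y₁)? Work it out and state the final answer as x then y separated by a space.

√369 → a₀=19, period (4,1,3,2,7,4,7,2,3,1,4,38); ℓ=12 even so k=11
k=0  a_k=19  p_k/q_k = 19/1
k=1  a_k=4  p_k/q_k = 77/4
…
k=6  a_k=4  p_k/q_k = 25414/1323
k=7  a_k=7  p_k/q_k = 184045/9581
k=8  a_k=2  p_k/q_k = 393504/20485
k=9  a_k=3  p_k/q_k = 1364557/71036
k=10  a_k=1  p_k/q_k = 1758061/91521
k=11  a_k=4  p_k/q_k = 8396801/437120
→ (8396801, 437120).  Check: 8396801²=70506267033601, 369·437120²=70506267033600, difference 1.

8396801 437120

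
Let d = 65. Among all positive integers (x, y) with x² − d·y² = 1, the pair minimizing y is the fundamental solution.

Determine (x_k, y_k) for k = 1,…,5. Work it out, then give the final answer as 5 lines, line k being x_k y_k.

d=65: √d = [8; 16] (ℓ=1, odd), read p_1/q_1
i=0: a=8 ⇒ p=8, q=1
i=1: a=16 ⇒ p=129, q=16
(x₁, y₁) = (129, 16);  129² − 65·16² = 1 ✓
n=2: (129,16)∘(129,16) = (129·129+65·16·16, 129·16+16·129) = (33281,4128)
n=3: (33281,4128)∘(129,16) = (129·33281+65·16·4128, 129·4128+16·33281) = (8586369,1065008)
n=4: (8586369,1065008)∘(129,16) = (129·8586369+65·16·1065008, 129·1065008+16·8586369) = (2215249921,274767936)
n=5: (2215249921,274767936)∘(129,16) = (129·2215249921+65·16·274767936, 129·274767936+16·2215249921) = (571525893249,70889062480)

129 16
33281 4128
8586369 1065008
2215249921 274767936
571525893249 70889062480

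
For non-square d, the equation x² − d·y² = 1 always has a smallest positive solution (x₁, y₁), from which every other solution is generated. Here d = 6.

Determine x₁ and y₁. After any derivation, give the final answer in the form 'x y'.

5 2

[2; 2,4] for √6; ℓ=2 ⇒ convergent index 1
i=0: a=2 ⇒ p=2, q=1
i=1: a=2 ⇒ p=5, q=2
→ (5, 2).  Check: 5²=25, 6·2²=24, difference 1.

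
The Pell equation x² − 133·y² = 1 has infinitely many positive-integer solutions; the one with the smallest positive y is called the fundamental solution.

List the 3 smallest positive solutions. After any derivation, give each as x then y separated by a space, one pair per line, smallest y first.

2588599 224460
13401689565601 1162073863080
69383200415647777399 6016286479789825380

√133 = [11; 1,1,7,5,1,…,1,1,22, …], period ℓ=16 (even) → k=15
k=0  a_k=11  p_k/q_k = 11/1
k=1  a_k=1  p_k/q_k = 12/1
k=2  a_k=1  p_k/q_k = 23/2
k=3  a_k=7  p_k/q_k = 173/15
k=4  a_k=5  p_k/q_k = 888/77
k=5  a_k=1  p_k/q_k = 1061/92
…
k=7  a_k=1  p_k/q_k = 3010/261
k=8  a_k=2  p_k/q_k = 7969/691
k=9  a_k=1  p_k/q_k = 10979/952
…
k=13  a_k=7  p_k/q_k = 1210008/104921
k=14  a_k=1  p_k/q_k = 1378591/119539
k=15  a_k=1  p_k/q_k = 2588599/224460
(x₁, y₁) = (2588599, 224460);  2588599² − 133·224460² = 1 ✓
(2588599+224460√133)^2 = 13401689565601 + 1162073863080√133
(2588599+224460√133)^3 = 69383200415647777399 + 6016286479789825380√133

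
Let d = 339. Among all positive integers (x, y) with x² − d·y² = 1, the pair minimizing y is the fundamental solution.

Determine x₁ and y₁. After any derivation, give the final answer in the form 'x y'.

d=339: √d = [18; 2,2,2,1,17,1,2,2,2,36] (ℓ=10, even), read p_9/q_9
step 0: (18, 1)  from 18·(1,0) + (0,1)
…
step 2: (92, 5)  from 2·(37,2) + (18,1)
…
step 7: (17252, 937)  from 2·(5855,318) + (5542,301)
step 8: (40359, 2192)  from 2·(17252,937) + (5855,318)
step 9: (97970, 5321)  from 2·(40359,2192) + (17252,937)
→ (97970, 5321).  Check: 97970²=9598120900, 339·5321²=9598120899, difference 1.

97970 5321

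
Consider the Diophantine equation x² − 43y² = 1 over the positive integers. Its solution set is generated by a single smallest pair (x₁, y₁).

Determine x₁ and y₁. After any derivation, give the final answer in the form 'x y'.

√43 = [6; 1,1,3,1,5,1,3,1,1,12, …], period ℓ=10 (even) → k=9
k=0  a_k=6  p_k/q_k = 6/1
k=1  a_k=1  p_k/q_k = 7/1
…
k=3  a_k=3  p_k/q_k = 46/7
…
k=5  a_k=5  p_k/q_k = 341/52
k=6  a_k=1  p_k/q_k = 400/61
k=7  a_k=3  p_k/q_k = 1541/235
k=8  a_k=1  p_k/q_k = 1941/296
k=9  a_k=1  p_k/q_k = 3482/531
→ (3482, 531).  Check: 3482²=12124324, 43·531²=12124323, difference 1.

3482 531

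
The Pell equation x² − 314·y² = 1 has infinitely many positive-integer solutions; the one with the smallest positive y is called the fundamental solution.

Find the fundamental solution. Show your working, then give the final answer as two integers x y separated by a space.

392499 22150

d=314: √d = [17; 1,2,1,1,2,1,34] (ℓ=7, odd), read p_13/q_13
a_0=17:  p_0=17·1+0=17,  q_0=17·0+1=1
a_1=1:  p_1=1·17+1=18,  q_1=1·1+0=1
…
a_4=1:  p_4=1·71+53=124,  q_4=1·4+3=7
…
a_6=1:  p_6=1·319+124=443,  q_6=1·18+7=25
a_7=34:  p_7=34·443+319=15381,  q_7=34·25+18=868
…
a_9=2:  p_9=2·15824+15381=47029,  q_9=2·893+868=2654
a_10=1:  p_10=1·47029+15824=62853,  q_10=1·2654+893=3547
a_11=1:  p_11=1·62853+47029=109882,  q_11=1·3547+2654=6201
a_12=2:  p_12=2·109882+62853=282617,  q_12=2·6201+3547=15949
a_13=1:  p_13=1·282617+109882=392499,  q_13=1·15949+6201=22150
(x₁, y₁) = (392499, 22150);  392499² − 314·22150² = 1 ✓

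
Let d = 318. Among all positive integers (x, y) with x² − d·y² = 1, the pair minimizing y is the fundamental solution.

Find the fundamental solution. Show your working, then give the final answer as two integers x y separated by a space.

d=318: √d = [17; 1,4,1,34] (ℓ=4, even), read p_3/q_3
step 0: (17, 1)  from 17·(1,0) + (0,1)
…
step 2: (89, 5)  from 4·(18,1) + (17,1)
step 3: (107, 6)  from 1·(89,5) + (18,1)
→ (107, 6).  Check: 107²=11449, 318·6²=11448, difference 1.

107 6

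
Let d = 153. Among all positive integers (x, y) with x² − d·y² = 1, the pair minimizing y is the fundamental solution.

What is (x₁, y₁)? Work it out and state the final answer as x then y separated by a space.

2177 176

[12; 2,1,2,2,2,1,2,24] for √153; ℓ=8 ⇒ convergent index 7
i=0: a=12 ⇒ p=12, q=1
i=1: a=2 ⇒ p=25, q=2
…
i=5: a=2 ⇒ p=569, q=46
i=6: a=1 ⇒ p=804, q=65
i=7: a=2 ⇒ p=2177, q=176
fundamental: x₁=2177, y₁=176  (since 4739329 − 153·30976 = 1)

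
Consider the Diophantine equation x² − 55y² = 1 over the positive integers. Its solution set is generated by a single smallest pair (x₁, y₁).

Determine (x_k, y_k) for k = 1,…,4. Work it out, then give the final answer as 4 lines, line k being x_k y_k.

89 12
15841 2136
2819609 380196
501874561 67672752

[7; 2,2,2,14] for √55; ℓ=4 ⇒ convergent index 3
step 0: (7, 1)  from 7·(1,0) + (0,1)
…
step 2: (37, 5)  from 2·(15,2) + (7,1)
step 3: (89, 12)  from 2·(37,5) + (15,2)
fundamental: x₁=89, y₁=12  (since 7921 − 55·144 = 1)
(x_2, y_2) = (89·89 + 55·12·12, 89·12 + 12·89) = (15841, 2136)
(x_3, y_3) = (89·15841 + 55·12·2136, 89·2136 + 12·15841) = (2819609, 380196)
(x_4, y_4) = (89·2819609 + 55·12·380196, 89·380196 + 12·2819609) = (501874561, 67672752)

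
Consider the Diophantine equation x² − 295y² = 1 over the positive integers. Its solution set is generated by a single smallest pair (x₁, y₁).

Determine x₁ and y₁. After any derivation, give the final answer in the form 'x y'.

2024999 117900

[17; 5,1,2,3,2,6,2,3,2,1,5,34] for √295; ℓ=12 ⇒ convergent index 11
step 0: (17, 1)  from 17·(1,0) + (0,1)
…
step 2: (103, 6)  from 1·(86,5) + (17,1)
…
step 5: (2250, 131)  from 2·(979,57) + (292,17)
step 6: (14479, 843)  from 6·(2250,131) + (979,57)
step 7: (31208, 1817)  from 2·(14479,843) + (2250,131)
step 8: (108103, 6294)  from 3·(31208,1817) + (14479,843)
step 9: (247414, 14405)  from 2·(108103,6294) + (31208,1817)
step 10: (355517, 20699)  from 1·(247414,14405) + (108103,6294)
step 11: (2024999, 117900)  from 5·(355517,20699) + (247414,14405)
→ (2024999, 117900).  Check: 2024999²=4100620950001, 295·117900²=4100620950000, difference 1.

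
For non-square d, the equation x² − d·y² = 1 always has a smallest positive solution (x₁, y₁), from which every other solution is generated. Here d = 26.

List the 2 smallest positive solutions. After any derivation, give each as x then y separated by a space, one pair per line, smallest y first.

√26 → a₀=5, period (10); ℓ=1 odd so k=1
k=0  a_k=5  p_k/q_k = 5/1
k=1  a_k=10  p_k/q_k = 51/10
(x₁, y₁) = (51, 10);  51² − 26·10² = 1 ✓
k=2:  x_2 = 51·51+26·10·10 = 5201,  y_2 = 51·10+10·51 = 1020

51 10
5201 1020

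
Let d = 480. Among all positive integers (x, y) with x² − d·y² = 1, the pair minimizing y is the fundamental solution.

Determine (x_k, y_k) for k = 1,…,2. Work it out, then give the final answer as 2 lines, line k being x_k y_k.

241 11
116161 5302

d=480: √d = [21; 1,9,1,42] (ℓ=4, even), read p_3/q_3
a_0=21:  p_0=21·1+0=21,  q_0=21·0+1=1
a_1=1:  p_1=1·21+1=22,  q_1=1·1+0=1
a_2=9:  p_2=9·22+21=219,  q_2=9·1+1=10
a_3=1:  p_3=1·219+22=241,  q_3=1·10+1=11
(x₁, y₁) = (241, 11);  241² − 480·11² = 1 ✓
(x_2, y_2) = (241·241 + 480·11·11, 241·11 + 11·241) = (116161, 5302)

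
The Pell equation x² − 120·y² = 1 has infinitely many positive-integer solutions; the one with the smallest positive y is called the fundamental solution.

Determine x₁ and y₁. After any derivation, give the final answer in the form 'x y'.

√120 = [10; 1,20, …], period ℓ=2 (even) → k=1
step 0: (10, 1)  from 10·(1,0) + (0,1)
step 1: (11, 1)  from 1·(10,1) + (1,0)
fundamental: x₁=11, y₁=1  (since 121 − 120·1 = 1)

11 1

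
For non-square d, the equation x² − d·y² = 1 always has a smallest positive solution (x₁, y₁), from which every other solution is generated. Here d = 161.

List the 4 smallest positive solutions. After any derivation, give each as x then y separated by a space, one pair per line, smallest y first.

11775 928
277301249 21854400
6530444402175 514671119072
153791965393920001 12120504832291200

[12; 1,2,4,1,2,1,4,2,1,24] for √161; ℓ=10 ⇒ convergent index 9
k=0  a_k=12  p_k/q_k = 12/1
k=1  a_k=1  p_k/q_k = 13/1
…
k=3  a_k=4  p_k/q_k = 165/13
k=4  a_k=1  p_k/q_k = 203/16
k=5  a_k=2  p_k/q_k = 571/45
k=6  a_k=1  p_k/q_k = 774/61
k=7  a_k=4  p_k/q_k = 3667/289
k=8  a_k=2  p_k/q_k = 8108/639
k=9  a_k=1  p_k/q_k = 11775/928
fundamental: x₁=11775, y₁=928  (since 138650625 − 161·861184 = 1)
(x_2, y_2) = (11775·11775 + 161·928·928, 11775·928 + 928·11775) = (277301249, 21854400)
(x_3, y_3) = (11775·277301249 + 161·928·21854400, 11775·21854400 + 928·277301249) = (6530444402175, 514671119072)
(x_4, y_4) = (11775·6530444402175 + 161·928·514671119072, 11775·514671119072 + 928·6530444402175) = (153791965393920001, 12120504832291200)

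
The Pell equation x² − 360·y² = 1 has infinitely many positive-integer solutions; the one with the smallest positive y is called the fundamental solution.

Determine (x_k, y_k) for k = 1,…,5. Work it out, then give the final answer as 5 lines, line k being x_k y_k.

19 1
721 38
27379 1443
1039681 54796
39480499 2080805

[18; 1,36] for √360; ℓ=2 ⇒ convergent index 1
a_0=18:  p_0=18·1+0=18,  q_0=18·0+1=1
a_1=1:  p_1=1·18+1=19,  q_1=1·1+0=1
(x₁, y₁) = (19, 1);  19² − 360·1² = 1 ✓
(19+1√360)^2 = 721 + 38√360
(19+1√360)^3 = 27379 + 1443√360
(19+1√360)^4 = 1039681 + 54796√360
(19+1√360)^5 = 39480499 + 2080805√360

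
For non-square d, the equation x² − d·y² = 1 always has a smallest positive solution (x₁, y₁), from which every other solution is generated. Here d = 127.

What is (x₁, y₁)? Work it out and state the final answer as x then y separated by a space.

4730624 419775

√127 = [11; 3,1,2,2,7,11,7,2,2,1,3,22, …], period ℓ=12 (even) → k=11
k=0  a_k=11  p_k/q_k = 11/1
k=1  a_k=3  p_k/q_k = 34/3
k=2  a_k=1  p_k/q_k = 45/4
…
k=4  a_k=2  p_k/q_k = 293/26
k=5  a_k=7  p_k/q_k = 2175/193
…
k=7  a_k=7  p_k/q_k = 171701/15236
k=8  a_k=2  p_k/q_k = 367620/32621
k=9  a_k=2  p_k/q_k = 906941/80478
k=10  a_k=1  p_k/q_k = 1274561/113099
k=11  a_k=3  p_k/q_k = 4730624/419775
→ (4730624, 419775).  Check: 4730624²=22378803429376, 127·419775²=22378803429375, difference 1.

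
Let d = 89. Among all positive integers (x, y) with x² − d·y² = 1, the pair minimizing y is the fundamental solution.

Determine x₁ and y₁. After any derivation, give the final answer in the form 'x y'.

d=89: √d = [9; 2,3,3,2,18] (ℓ=5, odd), read p_9/q_9
k=0  a_k=9  p_k/q_k = 9/1
k=1  a_k=2  p_k/q_k = 19/2
k=2  a_k=3  p_k/q_k = 66/7
k=3  a_k=3  p_k/q_k = 217/23
…
k=5  a_k=18  p_k/q_k = 9217/977
k=6  a_k=2  p_k/q_k = 18934/2007
…
k=8  a_k=3  p_k/q_k = 216991/23001
k=9  a_k=2  p_k/q_k = 500001/53000
→ (500001, 53000).  Check: 500001²=250001000001, 89·53000²=250001000000, difference 1.

500001 53000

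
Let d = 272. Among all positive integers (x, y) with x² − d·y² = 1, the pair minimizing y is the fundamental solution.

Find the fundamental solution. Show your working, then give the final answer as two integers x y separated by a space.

√272 = [16; 2,32, …], period ℓ=2 (even) → k=1
a_0=16:  p_0=16·1+0=16,  q_0=16·0+1=1
a_1=2:  p_1=2·16+1=33,  q_1=2·1+0=2
→ (33, 2).  Check: 33²=1089, 272·2²=1088, difference 1.

33 2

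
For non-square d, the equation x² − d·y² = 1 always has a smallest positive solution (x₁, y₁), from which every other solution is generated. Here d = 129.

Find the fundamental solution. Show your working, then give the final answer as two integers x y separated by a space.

16855 1484

√129 → a₀=11, period (2,1,3,1,6,1,3,1,2,22); ℓ=10 even so k=9
a_0=11:  p_0=11·1+0=11,  q_0=11·0+1=1
…
a_3=3:  p_3=3·34+23=125,  q_3=3·3+2=11
…
a_7=3:  p_7=3·1238+1079=4793,  q_7=3·109+95=422
a_8=1:  p_8=1·4793+1238=6031,  q_8=1·422+109=531
a_9=2:  p_9=2·6031+4793=16855,  q_9=2·531+422=1484
fundamental: x₁=16855, y₁=1484  (since 284091025 − 129·2202256 = 1)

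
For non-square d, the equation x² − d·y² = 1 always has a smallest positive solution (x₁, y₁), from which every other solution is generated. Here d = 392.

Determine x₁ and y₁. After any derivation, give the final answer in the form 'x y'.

√392 → a₀=19, period (1,3,1,38); ℓ=4 even so k=3
k=0  a_k=19  p_k/q_k = 19/1
…
k=2  a_k=3  p_k/q_k = 79/4
k=3  a_k=1  p_k/q_k = 99/5
(x₁, y₁) = (99, 5);  99² − 392·5² = 1 ✓

99 5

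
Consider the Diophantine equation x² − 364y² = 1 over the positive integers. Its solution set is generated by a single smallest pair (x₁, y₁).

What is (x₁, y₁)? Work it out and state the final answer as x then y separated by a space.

d=364: √d = [19; 12,1,2,3,1,8,1,3,2,1,12,38] (ℓ=12, even), read p_11/q_11
a_0=19:  p_0=19·1+0=19,  q_0=19·0+1=1
a_1=12:  p_1=12·19+1=229,  q_1=12·1+0=12
a_2=1:  p_2=1·229+19=248,  q_2=1·12+1=13
a_3=2:  p_3=2·248+229=725,  q_3=2·13+12=38
a_4=3:  p_4=3·725+248=2423,  q_4=3·38+13=127
…
a_6=8:  p_6=8·3148+2423=27607,  q_6=8·165+127=1447
…
a_8=3:  p_8=3·30755+27607=119872,  q_8=3·1612+1447=6283
a_9=2:  p_9=2·119872+30755=270499,  q_9=2·6283+1612=14178
a_10=1:  p_10=1·270499+119872=390371,  q_10=1·14178+6283=20461
a_11=12:  p_11=12·390371+270499=4954951,  q_11=12·20461+14178=259710
(x₁, y₁) = (4954951, 259710);  4954951² − 364·259710² = 1 ✓

4954951 259710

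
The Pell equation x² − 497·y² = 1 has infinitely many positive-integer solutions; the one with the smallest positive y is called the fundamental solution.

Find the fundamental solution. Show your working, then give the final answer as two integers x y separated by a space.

1201887 53912

d=497: √d = [22; 3,2,2,5,6,5,2,2,3,44] (ℓ=10, even), read p_9/q_9
k=0  a_k=22  p_k/q_k = 22/1
…
k=2  a_k=2  p_k/q_k = 156/7
…
k=6  a_k=5  p_k/q_k = 65476/2937
…
k=8  a_k=2  p_k/q_k = 352750/15823
k=9  a_k=3  p_k/q_k = 1201887/53912
(x₁, y₁) = (1201887, 53912);  1201887² − 497·53912² = 1 ✓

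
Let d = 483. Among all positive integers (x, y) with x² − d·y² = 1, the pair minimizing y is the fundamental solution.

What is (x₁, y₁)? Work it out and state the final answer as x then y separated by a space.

22 1

d=483: √d = [21; 1,42] (ℓ=2, even), read p_1/q_1
k=0  a_k=21  p_k/q_k = 21/1
k=1  a_k=1  p_k/q_k = 22/1
(x₁, y₁) = (22, 1);  22² − 483·1² = 1 ✓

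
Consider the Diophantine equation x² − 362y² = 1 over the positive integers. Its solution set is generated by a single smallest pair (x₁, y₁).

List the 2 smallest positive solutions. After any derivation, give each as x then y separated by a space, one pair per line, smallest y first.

723 38
1045457 54948

[19; 38] for √362; ℓ=1 ⇒ convergent index 1
a_0=19:  p_0=19·1+0=19,  q_0=19·0+1=1
a_1=38:  p_1=38·19+1=723,  q_1=38·1+0=38
→ (723, 38).  Check: 723²=522729, 362·38²=522728, difference 1.
(723+38√362)^2 = 1045457 + 54948√362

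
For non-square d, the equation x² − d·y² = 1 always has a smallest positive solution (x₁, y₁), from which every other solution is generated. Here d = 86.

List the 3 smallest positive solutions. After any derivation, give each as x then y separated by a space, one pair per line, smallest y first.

10405 1122
216528049 23348820
4505948689285 485888943078

√86 = [9; 3,1,1,1,8,1,1,1,3,18, …], period ℓ=10 (even) → k=9
i=0: a=9 ⇒ p=9, q=1
…
i=2: a=1 ⇒ p=37, q=4
i=3: a=1 ⇒ p=65, q=7
i=4: a=1 ⇒ p=102, q=11
…
i=7: a=1 ⇒ p=1864, q=201
i=8: a=1 ⇒ p=2847, q=307
i=9: a=3 ⇒ p=10405, q=1122
(x₁, y₁) = (10405, 1122);  10405² − 86·1122² = 1 ✓
n=2: (10405,1122)∘(10405,1122) = (10405·10405+86·1122·1122, 10405·1122+1122·10405) = (216528049,23348820)
n=3: (216528049,23348820)∘(10405,1122) = (10405·216528049+86·1122·23348820, 10405·23348820+1122·216528049) = (4505948689285,485888943078)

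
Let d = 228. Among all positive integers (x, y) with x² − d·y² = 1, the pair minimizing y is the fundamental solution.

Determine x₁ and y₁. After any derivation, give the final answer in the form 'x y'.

d=228: √d = [15; 10,30] (ℓ=2, even), read p_1/q_1
k=0  a_k=15  p_k/q_k = 15/1
k=1  a_k=10  p_k/q_k = 151/10
(x₁, y₁) = (151, 10);  151² − 228·10² = 1 ✓

151 10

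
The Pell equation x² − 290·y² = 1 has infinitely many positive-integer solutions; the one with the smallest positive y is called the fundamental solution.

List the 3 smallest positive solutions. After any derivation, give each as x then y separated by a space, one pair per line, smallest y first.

579 34
670481 39372
776416419 45592742

d=290: √d = [17; 34] (ℓ=1, odd), read p_1/q_1
a_0=17:  p_0=17·1+0=17,  q_0=17·0+1=1
a_1=34:  p_1=34·17+1=579,  q_1=34·1+0=34
fundamental: x₁=579, y₁=34  (since 335241 − 290·1156 = 1)
k=2:  x_2 = 579·579+290·34·34 = 670481,  y_2 = 579·34+34·579 = 39372
k=3:  x_3 = 579·670481+290·34·39372 = 776416419,  y_3 = 579·39372+34·670481 = 45592742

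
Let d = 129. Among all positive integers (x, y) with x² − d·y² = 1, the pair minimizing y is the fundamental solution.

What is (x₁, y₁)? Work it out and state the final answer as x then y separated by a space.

√129 → a₀=11, period (2,1,3,1,6,1,3,1,2,22); ℓ=10 even so k=9
k=0  a_k=11  p_k/q_k = 11/1
…
k=2  a_k=1  p_k/q_k = 34/3
k=3  a_k=3  p_k/q_k = 125/11
k=4  a_k=1  p_k/q_k = 159/14
k=5  a_k=6  p_k/q_k = 1079/95
k=6  a_k=1  p_k/q_k = 1238/109
k=7  a_k=3  p_k/q_k = 4793/422
k=8  a_k=1  p_k/q_k = 6031/531
k=9  a_k=2  p_k/q_k = 16855/1484
fundamental: x₁=16855, y₁=1484  (since 284091025 − 129·2202256 = 1)

16855 1484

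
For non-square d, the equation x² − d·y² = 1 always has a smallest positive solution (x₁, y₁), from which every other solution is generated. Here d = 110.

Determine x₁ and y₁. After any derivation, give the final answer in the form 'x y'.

21 2

[10; 2,20] for √110; ℓ=2 ⇒ convergent index 1
i=0: a=10 ⇒ p=10, q=1
i=1: a=2 ⇒ p=21, q=2
(x₁, y₁) = (21, 2);  21² − 110·2² = 1 ✓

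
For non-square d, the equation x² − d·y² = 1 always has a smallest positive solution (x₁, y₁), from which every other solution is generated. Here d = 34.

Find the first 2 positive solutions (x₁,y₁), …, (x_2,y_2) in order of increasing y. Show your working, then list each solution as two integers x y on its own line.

d=34: √d = [5; 1,4,1,10] (ℓ=4, even), read p_3/q_3
i=0: a=5 ⇒ p=5, q=1
i=1: a=1 ⇒ p=6, q=1
i=2: a=4 ⇒ p=29, q=5
i=3: a=1 ⇒ p=35, q=6
→ (35, 6).  Check: 35²=1225, 34·6²=1224, difference 1.
(x_2, y_2) = (35·35 + 34·6·6, 35·6 + 6·35) = (2449, 420)

35 6
2449 420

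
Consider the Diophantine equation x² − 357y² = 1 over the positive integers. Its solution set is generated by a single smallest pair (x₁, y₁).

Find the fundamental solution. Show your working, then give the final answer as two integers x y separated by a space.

3401 180

d=357: √d = [18; 1,8,2,8,1,36] (ℓ=6, even), read p_5/q_5
step 0: (18, 1)  from 18·(1,0) + (0,1)
…
step 2: (170, 9)  from 8·(19,1) + (18,1)
step 3: (359, 19)  from 2·(170,9) + (19,1)
step 4: (3042, 161)  from 8·(359,19) + (170,9)
step 5: (3401, 180)  from 1·(3042,161) + (359,19)
fundamental: x₁=3401, y₁=180  (since 11566801 − 357·32400 = 1)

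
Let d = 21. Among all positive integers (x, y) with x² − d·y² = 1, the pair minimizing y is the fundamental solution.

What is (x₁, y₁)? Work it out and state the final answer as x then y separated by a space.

55 12

[4; 1,1,2,1,1,8] for √21; ℓ=6 ⇒ convergent index 5
k=0  a_k=4  p_k/q_k = 4/1
k=1  a_k=1  p_k/q_k = 5/1
k=2  a_k=1  p_k/q_k = 9/2
k=3  a_k=2  p_k/q_k = 23/5
k=4  a_k=1  p_k/q_k = 32/7
k=5  a_k=1  p_k/q_k = 55/12
fundamental: x₁=55, y₁=12  (since 3025 − 21·144 = 1)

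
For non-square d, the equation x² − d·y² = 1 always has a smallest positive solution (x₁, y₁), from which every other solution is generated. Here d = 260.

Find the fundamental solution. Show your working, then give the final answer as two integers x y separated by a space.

√260 = [16; 8,32, …], period ℓ=2 (even) → k=1
step 0: (16, 1)  from 16·(1,0) + (0,1)
step 1: (129, 8)  from 8·(16,1) + (1,0)
fundamental: x₁=129, y₁=8  (since 16641 − 260·64 = 1)

129 8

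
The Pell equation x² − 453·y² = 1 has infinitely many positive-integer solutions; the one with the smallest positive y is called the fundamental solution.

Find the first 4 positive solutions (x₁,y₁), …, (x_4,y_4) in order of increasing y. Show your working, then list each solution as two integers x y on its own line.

1653751 77700
5469784740001 256992905400
18091323967121133751 850004548596233100
59837090203895614338960001 2811391744490881177810800

[21; 3,1,1,10,14,10,1,1,3,42] for √453; ℓ=10 ⇒ convergent index 9
a_0=21:  p_0=21·1+0=21,  q_0=21·0+1=1
…
a_5=14:  p_5=14·1575+149=22199,  q_5=14·74+7=1043
…
a_7=1:  p_7=1·223565+22199=245764,  q_7=1·10504+1043=11547
a_8=1:  p_8=1·245764+223565=469329,  q_8=1·11547+10504=22051
a_9=3:  p_9=3·469329+245764=1653751,  q_9=3·22051+11547=77700
→ (1653751, 77700).  Check: 1653751²=2734892370001, 453·77700²=2734892370000, difference 1.
(x_2, y_2) = (1653751·1653751 + 453·77700·77700, 1653751·77700 + 77700·1653751) = (5469784740001, 256992905400)
(x_3, y_3) = (1653751·5469784740001 + 453·77700·256992905400, 1653751·256992905400 + 77700·5469784740001) = (18091323967121133751, 850004548596233100)
(x_4, y_4) = (1653751·18091323967121133751 + 453·77700·850004548596233100, 1653751·850004548596233100 + 77700·18091323967121133751) = (59837090203895614338960001, 2811391744490881177810800)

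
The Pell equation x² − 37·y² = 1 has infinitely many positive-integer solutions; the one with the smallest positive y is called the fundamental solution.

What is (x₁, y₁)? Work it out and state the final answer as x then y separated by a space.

73 12

d=37: √d = [6; 12] (ℓ=1, odd), read p_1/q_1
a_0=6:  p_0=6·1+0=6,  q_0=6·0+1=1
a_1=12:  p_1=12·6+1=73,  q_1=12·1+0=12
fundamental: x₁=73, y₁=12  (since 5329 − 37·144 = 1)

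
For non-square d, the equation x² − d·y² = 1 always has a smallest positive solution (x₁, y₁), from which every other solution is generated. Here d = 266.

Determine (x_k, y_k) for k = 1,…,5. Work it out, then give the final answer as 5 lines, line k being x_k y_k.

685 42
938449 57540
1285674445 78829758
1761373051201 107996710920
2413079794470925 147955415130642

[16; 3,4,3,32] for √266; ℓ=4 ⇒ convergent index 3
i=0: a=16 ⇒ p=16, q=1
…
i=2: a=4 ⇒ p=212, q=13
i=3: a=3 ⇒ p=685, q=42
→ (685, 42).  Check: 685²=469225, 266·42²=469224, difference 1.
k=2:  x_2 = 685·685+266·42·42 = 938449,  y_2 = 685·42+42·685 = 57540
k=3:  x_3 = 685·938449+266·42·57540 = 1285674445,  y_3 = 685·57540+42·938449 = 78829758
k=4:  x_4 = 685·1285674445+266·42·78829758 = 1761373051201,  y_4 = 685·78829758+42·1285674445 = 107996710920
k=5:  x_5 = 685·1761373051201+266·42·107996710920 = 2413079794470925,  y_5 = 685·107996710920+42·1761373051201 = 147955415130642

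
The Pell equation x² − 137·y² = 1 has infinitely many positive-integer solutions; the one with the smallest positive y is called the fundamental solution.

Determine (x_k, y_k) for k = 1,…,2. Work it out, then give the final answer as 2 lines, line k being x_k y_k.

6083073 519712
74007554246657 6322892069952

√137 → a₀=11, period (1,2,2,1,1,2,2,1,22); ℓ=9 odd so k=17
i=0: a=11 ⇒ p=11, q=1
i=1: a=1 ⇒ p=12, q=1
i=2: a=2 ⇒ p=35, q=3
…
i=4: a=1 ⇒ p=117, q=10
i=5: a=1 ⇒ p=199, q=17
i=6: a=2 ⇒ p=515, q=44
i=7: a=2 ⇒ p=1229, q=105
…
i=9: a=22 ⇒ p=39597, q=3383
…
i=13: a=1 ⇒ p=408178, q=34873
…
i=16: a=2 ⇒ p=4286741, q=366241
i=17: a=1 ⇒ p=6083073, q=519712
(x₁, y₁) = (6083073, 519712);  6083073² − 137·519712² = 1 ✓
k=2:  x_2 = 6083073·6083073+137·519712·519712 = 74007554246657,  y_2 = 6083073·519712+519712·6083073 = 6322892069952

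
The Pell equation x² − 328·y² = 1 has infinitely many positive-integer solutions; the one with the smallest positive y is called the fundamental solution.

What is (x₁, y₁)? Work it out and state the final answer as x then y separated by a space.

√328 = [18; 9,36, …], period ℓ=2 (even) → k=1
a_0=18:  p_0=18·1+0=18,  q_0=18·0+1=1
a_1=9:  p_1=9·18+1=163,  q_1=9·1+0=9
(x₁, y₁) = (163, 9);  163² − 328·9² = 1 ✓

163 9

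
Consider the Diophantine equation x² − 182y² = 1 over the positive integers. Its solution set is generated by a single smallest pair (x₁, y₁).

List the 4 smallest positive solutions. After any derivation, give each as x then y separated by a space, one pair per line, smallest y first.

27 2
1457 108
78651 5830
4245697 314712

√182 → a₀=13, period (2,26); ℓ=2 even so k=1
k=0  a_k=13  p_k/q_k = 13/1
k=1  a_k=2  p_k/q_k = 27/2
(x₁, y₁) = (27, 2);  27² − 182·2² = 1 ✓
(x_2, y_2) = (27·27 + 182·2·2, 27·2 + 2·27) = (1457, 108)
(x_3, y_3) = (27·1457 + 182·2·108, 27·108 + 2·1457) = (78651, 5830)
(x_4, y_4) = (27·78651 + 182·2·5830, 27·5830 + 2·78651) = (4245697, 314712)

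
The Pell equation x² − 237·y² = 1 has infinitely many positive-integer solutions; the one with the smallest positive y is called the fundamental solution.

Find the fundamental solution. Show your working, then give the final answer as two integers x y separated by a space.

d=237: √d = [15; 2,1,1,7,10,7,1,1,2,30] (ℓ=10, even), read p_9/q_9
step 0: (15, 1)  from 15·(1,0) + (0,1)
step 1: (31, 2)  from 2·(15,1) + (1,0)
step 2: (46, 3)  from 1·(31,2) + (15,1)
step 3: (77, 5)  from 1·(46,3) + (31,2)
step 4: (585, 38)  from 7·(77,5) + (46,3)
step 5: (5927, 385)  from 10·(585,38) + (77,5)
step 6: (42074, 2733)  from 7·(5927,385) + (585,38)
step 7: (48001, 3118)  from 1·(42074,2733) + (5927,385)
step 8: (90075, 5851)  from 1·(48001,3118) + (42074,2733)
step 9: (228151, 14820)  from 2·(90075,5851) + (48001,3118)
(x₁, y₁) = (228151, 14820);  228151² − 237·14820² = 1 ✓

228151 14820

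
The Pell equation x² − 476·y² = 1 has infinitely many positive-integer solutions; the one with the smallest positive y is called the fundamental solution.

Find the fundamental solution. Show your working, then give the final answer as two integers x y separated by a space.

28799 1320

√476 → a₀=21, period (1,4,2,10,2,4,1,42); ℓ=8 even so k=7
i=0: a=21 ⇒ p=21, q=1
…
i=5: a=2 ⇒ p=5258, q=241
i=6: a=4 ⇒ p=23541, q=1079
i=7: a=1 ⇒ p=28799, q=1320
(x₁, y₁) = (28799, 1320);  28799² − 476·1320² = 1 ✓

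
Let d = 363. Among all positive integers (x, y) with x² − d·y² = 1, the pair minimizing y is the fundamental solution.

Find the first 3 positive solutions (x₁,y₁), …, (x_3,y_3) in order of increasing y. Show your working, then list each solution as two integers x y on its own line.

362 19
262087 13756
189750626 9959325

√363 → a₀=19, period (19,38); ℓ=2 even so k=1
k=0  a_k=19  p_k/q_k = 19/1
k=1  a_k=19  p_k/q_k = 362/19
(x₁, y₁) = (362, 19);  362² − 363·19² = 1 ✓
(362+19√363)^2 = 262087 + 13756√363
(362+19√363)^3 = 189750626 + 9959325√363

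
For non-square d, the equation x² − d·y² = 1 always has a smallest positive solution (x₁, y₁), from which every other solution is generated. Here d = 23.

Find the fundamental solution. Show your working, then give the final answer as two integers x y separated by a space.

24 5

[4; 1,3,1,8] for √23; ℓ=4 ⇒ convergent index 3
a_0=4:  p_0=4·1+0=4,  q_0=4·0+1=1
…
a_2=3:  p_2=3·5+4=19,  q_2=3·1+1=4
a_3=1:  p_3=1·19+5=24,  q_3=1·4+1=5
(x₁, y₁) = (24, 5);  24² − 23·5² = 1 ✓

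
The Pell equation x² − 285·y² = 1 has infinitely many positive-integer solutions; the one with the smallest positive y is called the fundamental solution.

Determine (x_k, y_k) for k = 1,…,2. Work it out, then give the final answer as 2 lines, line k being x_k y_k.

[16; 1,7,2,7,1,32] for √285; ℓ=6 ⇒ convergent index 5
a_0=16:  p_0=16·1+0=16,  q_0=16·0+1=1
a_1=1:  p_1=1·16+1=17,  q_1=1·1+0=1
…
a_3=2:  p_3=2·135+17=287,  q_3=2·8+1=17
a_4=7:  p_4=7·287+135=2144,  q_4=7·17+8=127
a_5=1:  p_5=1·2144+287=2431,  q_5=1·127+17=144
→ (2431, 144).  Check: 2431²=5909761, 285·144²=5909760, difference 1.
(2431+144√285)^2 = 11819521 + 700128√285

2431 144
11819521 700128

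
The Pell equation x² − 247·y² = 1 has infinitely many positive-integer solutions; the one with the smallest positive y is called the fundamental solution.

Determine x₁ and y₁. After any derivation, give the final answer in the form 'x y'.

85292 5427

d=247: √d = [15; 1,2,1,1,9,1,9,1,1,2,1,30] (ℓ=12, even), read p_11/q_11
i=0: a=15 ⇒ p=15, q=1
i=1: a=1 ⇒ p=16, q=1
i=2: a=2 ⇒ p=47, q=3
i=3: a=1 ⇒ p=63, q=4
…
i=6: a=1 ⇒ p=1163, q=74
i=7: a=9 ⇒ p=11520, q=733
i=8: a=1 ⇒ p=12683, q=807
i=9: a=1 ⇒ p=24203, q=1540
i=10: a=2 ⇒ p=61089, q=3887
i=11: a=1 ⇒ p=85292, q=5427
fundamental: x₁=85292, y₁=5427  (since 7274725264 − 247·29452329 = 1)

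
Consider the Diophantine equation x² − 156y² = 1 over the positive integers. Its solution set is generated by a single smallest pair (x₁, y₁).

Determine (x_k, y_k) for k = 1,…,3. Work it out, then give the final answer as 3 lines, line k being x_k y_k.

25 2
1249 100
62425 4998

√156 → a₀=12, period (2,24); ℓ=2 even so k=1
step 0: (12, 1)  from 12·(1,0) + (0,1)
step 1: (25, 2)  from 2·(12,1) + (1,0)
→ (25, 2).  Check: 25²=625, 156·2²=624, difference 1.
n=2: (25,2)∘(25,2) = (25·25+156·2·2, 25·2+2·25) = (1249,100)
n=3: (1249,100)∘(25,2) = (25·1249+156·2·100, 25·100+2·1249) = (62425,4998)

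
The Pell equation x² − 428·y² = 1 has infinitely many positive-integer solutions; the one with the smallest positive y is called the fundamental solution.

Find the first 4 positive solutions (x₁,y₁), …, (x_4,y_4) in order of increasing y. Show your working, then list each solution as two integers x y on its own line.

1850887 89466
6851565373537 331182912684
25362946559057703751 1225964295417811950
93887896135702420679780737 4538242753705644230486616

[20; 1,2,4,1,5,10,5,1,4,2,1,40] for √428; ℓ=12 ⇒ convergent index 11
i=0: a=20 ⇒ p=20, q=1
…
i=4: a=1 ⇒ p=331, q=16
…
i=6: a=10 ⇒ p=19571, q=946
i=7: a=5 ⇒ p=99779, q=4823
…
i=9: a=4 ⇒ p=577179, q=27899
i=10: a=2 ⇒ p=1273708, q=61567
i=11: a=1 ⇒ p=1850887, q=89466
→ (1850887, 89466).  Check: 1850887²=3425782686769, 428·89466²=3425782686768, difference 1.
(1850887+89466√428)^2 = 6851565373537 + 331182912684√428
(1850887+89466√428)^3 = 25362946559057703751 + 1225964295417811950√428
(1850887+89466√428)^4 = 93887896135702420679780737 + 4538242753705644230486616√428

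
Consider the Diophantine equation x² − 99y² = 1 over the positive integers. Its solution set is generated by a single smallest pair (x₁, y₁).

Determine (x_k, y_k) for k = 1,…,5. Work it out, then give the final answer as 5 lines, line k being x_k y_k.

10 1
199 20
3970 399
79201 7960
1580050 158801

√99 = [9; 1,18, …], period ℓ=2 (even) → k=1
k=0  a_k=9  p_k/q_k = 9/1
k=1  a_k=1  p_k/q_k = 10/1
→ (10, 1).  Check: 10²=100, 99·1²=99, difference 1.
k=2:  x_2 = 10·10+99·1·1 = 199,  y_2 = 10·1+1·10 = 20
k=3:  x_3 = 10·199+99·1·20 = 3970,  y_3 = 10·20+1·199 = 399
k=4:  x_4 = 10·3970+99·1·399 = 79201,  y_4 = 10·399+1·3970 = 7960
k=5:  x_5 = 10·79201+99·1·7960 = 1580050,  y_5 = 10·7960+1·79201 = 158801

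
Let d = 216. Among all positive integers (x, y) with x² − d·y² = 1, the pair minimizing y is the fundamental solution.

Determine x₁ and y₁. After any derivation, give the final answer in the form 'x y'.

√216 → a₀=14, period (1,2,3,2,1,28); ℓ=6 even so k=5
a_0=14:  p_0=14·1+0=14,  q_0=14·0+1=1
a_1=1:  p_1=1·14+1=15,  q_1=1·1+0=1
a_2=2:  p_2=2·15+14=44,  q_2=2·1+1=3
a_3=3:  p_3=3·44+15=147,  q_3=3·3+1=10
a_4=2:  p_4=2·147+44=338,  q_4=2·10+3=23
a_5=1:  p_5=1·338+147=485,  q_5=1·23+10=33
(x₁, y₁) = (485, 33);  485² − 216·33² = 1 ✓

485 33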